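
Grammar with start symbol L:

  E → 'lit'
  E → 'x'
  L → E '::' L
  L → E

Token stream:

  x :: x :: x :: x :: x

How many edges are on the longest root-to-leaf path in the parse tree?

[L [E x] :: [L [E x] :: [L [E x] :: [L [E x] :: [L [E x]]]]]]

6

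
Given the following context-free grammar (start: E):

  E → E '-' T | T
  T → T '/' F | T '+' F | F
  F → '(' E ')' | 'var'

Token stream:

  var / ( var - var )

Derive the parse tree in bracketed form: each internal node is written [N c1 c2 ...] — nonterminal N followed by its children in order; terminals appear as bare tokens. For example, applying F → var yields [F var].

E
T
T / F
F / F
var / F
var / ( E )
var / ( E - T )
var / ( T - T )
var / ( F - T )
var / ( var - T )
var / ( var - F )
var / ( var - var )

[E [T [T [F var]] / [F ( [E [E [T [F var]]] - [T [F var]]] )]]]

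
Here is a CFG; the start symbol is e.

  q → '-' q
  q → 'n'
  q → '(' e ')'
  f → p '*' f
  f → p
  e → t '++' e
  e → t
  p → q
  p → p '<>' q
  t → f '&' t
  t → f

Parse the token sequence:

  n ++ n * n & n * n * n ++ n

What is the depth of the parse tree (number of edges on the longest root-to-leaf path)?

[e [t [f [p [q n]]]] ++ [e [t [f [p [q n]] * [f [p [q n]]]] & [t [f [p [q n]] * [f [p [q n]] * [f [p [q n]]]]]]] ++ [e [t [f [p [q n]]]]]]]

9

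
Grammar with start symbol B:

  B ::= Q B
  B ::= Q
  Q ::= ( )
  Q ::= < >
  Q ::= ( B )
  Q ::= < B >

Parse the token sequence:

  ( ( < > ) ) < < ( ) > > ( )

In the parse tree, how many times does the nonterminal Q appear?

7

[B [Q ( [B [Q ( [B [Q < >]] )]] )] [B [Q < [B [Q < [B [Q ( )]] >]] >] [B [Q ( )]]]]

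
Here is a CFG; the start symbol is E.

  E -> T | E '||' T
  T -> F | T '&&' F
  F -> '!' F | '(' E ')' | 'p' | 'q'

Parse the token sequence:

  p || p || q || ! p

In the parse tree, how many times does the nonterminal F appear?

5

[E [E [E [E [T [F p]]] || [T [F p]]] || [T [F q]]] || [T [F ! [F p]]]]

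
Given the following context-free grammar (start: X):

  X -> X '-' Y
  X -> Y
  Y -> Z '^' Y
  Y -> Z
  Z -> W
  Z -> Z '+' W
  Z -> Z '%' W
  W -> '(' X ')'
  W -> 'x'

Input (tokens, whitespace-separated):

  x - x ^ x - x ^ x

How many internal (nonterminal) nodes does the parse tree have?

[X [X [X [Y [Z [W x]]]] - [Y [Z [W x]] ^ [Y [Z [W x]]]]] - [Y [Z [W x]] ^ [Y [Z [W x]]]]]

18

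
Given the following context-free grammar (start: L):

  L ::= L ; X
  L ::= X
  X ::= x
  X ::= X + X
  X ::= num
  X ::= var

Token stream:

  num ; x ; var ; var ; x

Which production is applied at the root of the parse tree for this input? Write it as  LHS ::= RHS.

L ::= L ; X

[L [L [L [L [L [X num]] ; [X x]] ; [X var]] ; [X var]] ; [X x]]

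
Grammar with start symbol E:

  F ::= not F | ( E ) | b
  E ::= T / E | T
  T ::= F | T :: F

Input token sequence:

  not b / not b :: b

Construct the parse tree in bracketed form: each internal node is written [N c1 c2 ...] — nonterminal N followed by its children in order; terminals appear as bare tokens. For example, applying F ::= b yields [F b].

[E [T [F not [F b]]] / [E [T [T [F not [F b]]] :: [F b]]]]

E
T / E
F / E
not F / E
not b / E
not b / T
not b / T :: F
not b / F :: F
not b / not F :: F
not b / not b :: F
not b / not b :: b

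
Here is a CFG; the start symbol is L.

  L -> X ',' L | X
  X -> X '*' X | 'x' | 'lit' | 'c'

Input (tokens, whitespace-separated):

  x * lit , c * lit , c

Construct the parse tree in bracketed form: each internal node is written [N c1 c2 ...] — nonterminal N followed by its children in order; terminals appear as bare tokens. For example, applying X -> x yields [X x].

L
X , L
X * X , L
x * X , L
x * lit , L
x * lit , X , L
x * lit , X * X , L
x * lit , c * X , L
x * lit , c * lit , L
x * lit , c * lit , X
x * lit , c * lit , c

[L [X [X x] * [X lit]] , [L [X [X c] * [X lit]] , [L [X c]]]]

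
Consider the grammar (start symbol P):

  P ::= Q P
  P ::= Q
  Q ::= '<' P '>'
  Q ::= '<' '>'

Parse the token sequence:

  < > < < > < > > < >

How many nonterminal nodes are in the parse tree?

10

[P [Q < >] [P [Q < [P [Q < >] [P [Q < >]]] >] [P [Q < >]]]]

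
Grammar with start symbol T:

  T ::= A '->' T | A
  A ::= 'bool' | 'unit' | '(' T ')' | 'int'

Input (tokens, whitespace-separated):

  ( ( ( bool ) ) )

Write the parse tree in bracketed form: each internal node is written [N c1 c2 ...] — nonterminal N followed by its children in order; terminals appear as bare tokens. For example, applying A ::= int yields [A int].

T
A
( T )
( A )
( ( T ) )
( ( A ) )
( ( ( T ) ) )
( ( ( A ) ) )
( ( ( bool ) ) )

[T [A ( [T [A ( [T [A ( [T [A bool]] )]] )]] )]]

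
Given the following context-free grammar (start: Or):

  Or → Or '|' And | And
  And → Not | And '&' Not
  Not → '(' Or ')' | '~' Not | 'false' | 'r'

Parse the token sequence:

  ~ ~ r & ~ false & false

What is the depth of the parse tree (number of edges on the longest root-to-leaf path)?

7

[Or [And [And [And [Not ~ [Not ~ [Not r]]]] & [Not ~ [Not false]]] & [Not false]]]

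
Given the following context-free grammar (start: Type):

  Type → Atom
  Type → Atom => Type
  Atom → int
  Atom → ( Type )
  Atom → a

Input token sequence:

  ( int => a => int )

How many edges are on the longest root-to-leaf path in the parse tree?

[Type [Atom ( [Type [Atom int] => [Type [Atom a] => [Type [Atom int]]]] )]]

6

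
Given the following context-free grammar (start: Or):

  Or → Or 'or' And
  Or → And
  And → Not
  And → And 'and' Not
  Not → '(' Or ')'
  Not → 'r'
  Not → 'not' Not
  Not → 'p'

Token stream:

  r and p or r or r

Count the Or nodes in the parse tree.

[Or [Or [Or [And [And [Not r]] and [Not p]]] or [And [Not r]]] or [And [Not r]]]

3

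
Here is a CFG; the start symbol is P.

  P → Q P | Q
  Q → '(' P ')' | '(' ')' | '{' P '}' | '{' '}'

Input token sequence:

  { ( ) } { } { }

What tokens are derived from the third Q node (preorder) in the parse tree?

{ }

[P [Q { [P [Q ( )]] }] [P [Q { }] [P [Q { }]]]]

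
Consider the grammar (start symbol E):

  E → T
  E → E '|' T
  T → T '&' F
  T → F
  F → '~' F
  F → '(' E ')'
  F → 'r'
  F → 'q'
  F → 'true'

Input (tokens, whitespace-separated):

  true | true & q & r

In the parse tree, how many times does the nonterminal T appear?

[E [E [T [F true]]] | [T [T [T [F true]] & [F q]] & [F r]]]

4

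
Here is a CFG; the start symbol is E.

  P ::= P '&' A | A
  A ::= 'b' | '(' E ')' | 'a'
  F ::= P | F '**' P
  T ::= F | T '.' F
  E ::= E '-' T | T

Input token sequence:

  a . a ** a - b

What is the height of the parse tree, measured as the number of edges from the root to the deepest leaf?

7

[E [E [T [T [F [P [A a]]]] . [F [F [P [A a]]] ** [P [A a]]]]] - [T [F [P [A b]]]]]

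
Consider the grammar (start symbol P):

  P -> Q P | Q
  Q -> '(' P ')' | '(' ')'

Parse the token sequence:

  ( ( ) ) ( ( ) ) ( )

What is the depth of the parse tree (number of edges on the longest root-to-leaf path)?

[P [Q ( [P [Q ( )]] )] [P [Q ( [P [Q ( )]] )] [P [Q ( )]]]]

5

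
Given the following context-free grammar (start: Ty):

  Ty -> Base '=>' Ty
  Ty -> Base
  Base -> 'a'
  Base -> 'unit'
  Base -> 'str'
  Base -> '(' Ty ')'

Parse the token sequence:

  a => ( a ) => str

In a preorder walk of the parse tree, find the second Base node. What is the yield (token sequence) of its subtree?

[Ty [Base a] => [Ty [Base ( [Ty [Base a]] )] => [Ty [Base str]]]]

( a )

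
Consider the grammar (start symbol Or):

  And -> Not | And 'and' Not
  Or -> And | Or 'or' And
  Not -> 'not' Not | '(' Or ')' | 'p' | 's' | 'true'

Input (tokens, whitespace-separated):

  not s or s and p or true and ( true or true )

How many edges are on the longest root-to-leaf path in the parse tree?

7

[Or [Or [Or [And [Not not [Not s]]]] or [And [And [Not s]] and [Not p]]] or [And [And [Not true]] and [Not ( [Or [Or [And [Not true]]] or [And [Not true]]] )]]]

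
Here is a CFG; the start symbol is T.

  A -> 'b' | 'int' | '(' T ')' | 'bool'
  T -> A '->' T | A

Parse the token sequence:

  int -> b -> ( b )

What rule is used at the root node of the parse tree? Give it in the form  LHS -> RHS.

T -> A '->' T

[T [A int] -> [T [A b] -> [T [A ( [T [A b]] )]]]]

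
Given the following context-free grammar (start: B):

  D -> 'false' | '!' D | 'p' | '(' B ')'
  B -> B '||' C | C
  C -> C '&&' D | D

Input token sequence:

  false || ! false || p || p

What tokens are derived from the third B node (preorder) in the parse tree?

false || ! false

[B [B [B [B [C [D false]]] || [C [D ! [D false]]]] || [C [D p]]] || [C [D p]]]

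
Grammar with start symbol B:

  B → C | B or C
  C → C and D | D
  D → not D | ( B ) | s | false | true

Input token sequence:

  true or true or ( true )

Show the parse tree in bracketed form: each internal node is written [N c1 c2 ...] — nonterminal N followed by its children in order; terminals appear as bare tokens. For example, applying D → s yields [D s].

B
B or C
B or C or C
C or C or C
D or C or C
true or C or C
true or D or C
true or true or C
true or true or D
true or true or ( B )
true or true or ( C )
true or true or ( D )
true or true or ( true )

[B [B [B [C [D true]]] or [C [D true]]] or [C [D ( [B [C [D true]]] )]]]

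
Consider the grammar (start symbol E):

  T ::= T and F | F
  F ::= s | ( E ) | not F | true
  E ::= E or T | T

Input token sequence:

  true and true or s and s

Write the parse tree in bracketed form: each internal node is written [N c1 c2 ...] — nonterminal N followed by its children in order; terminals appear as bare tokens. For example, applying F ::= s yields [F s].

[E [E [T [T [F true]] and [F true]]] or [T [T [F s]] and [F s]]]

E
E or T
T or T
T and F or T
F and F or T
true and F or T
true and true or T
true and true or T and F
true and true or F and F
true and true or s and F
true and true or s and s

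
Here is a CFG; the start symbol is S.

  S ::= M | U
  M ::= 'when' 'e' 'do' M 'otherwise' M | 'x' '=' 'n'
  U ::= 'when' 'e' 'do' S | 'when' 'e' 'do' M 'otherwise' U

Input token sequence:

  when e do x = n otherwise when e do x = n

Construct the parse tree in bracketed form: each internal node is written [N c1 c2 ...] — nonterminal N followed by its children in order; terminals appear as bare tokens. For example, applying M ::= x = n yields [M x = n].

[S [U when e do [M x = n] otherwise [U when e do [S [M x = n]]]]]

S
U
when e do M otherwise U
when e do x = n otherwise U
when e do x = n otherwise when e do S
when e do x = n otherwise when e do M
when e do x = n otherwise when e do x = n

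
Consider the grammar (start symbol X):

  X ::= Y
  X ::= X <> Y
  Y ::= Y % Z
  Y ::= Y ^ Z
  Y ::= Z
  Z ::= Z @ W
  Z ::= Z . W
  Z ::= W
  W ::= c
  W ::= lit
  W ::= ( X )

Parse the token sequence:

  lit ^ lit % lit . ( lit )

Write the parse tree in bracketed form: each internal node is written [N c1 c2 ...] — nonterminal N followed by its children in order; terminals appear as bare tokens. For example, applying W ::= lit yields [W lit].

X
Y
Y % Z
Y ^ Z % Z
Z ^ Z % Z
W ^ Z % Z
lit ^ Z % Z
lit ^ W % Z
lit ^ lit % Z
lit ^ lit % Z . W
lit ^ lit % W . W
lit ^ lit % lit . W
lit ^ lit % lit . ( X )
lit ^ lit % lit . ( Y )
lit ^ lit % lit . ( Z )
lit ^ lit % lit . ( W )
lit ^ lit % lit . ( lit )

[X [Y [Y [Y [Z [W lit]]] ^ [Z [W lit]]] % [Z [Z [W lit]] . [W ( [X [Y [Z [W lit]]]] )]]]]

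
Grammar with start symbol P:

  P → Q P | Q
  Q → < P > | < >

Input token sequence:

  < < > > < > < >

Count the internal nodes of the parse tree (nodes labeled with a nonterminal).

8

[P [Q < [P [Q < >]] >] [P [Q < >] [P [Q < >]]]]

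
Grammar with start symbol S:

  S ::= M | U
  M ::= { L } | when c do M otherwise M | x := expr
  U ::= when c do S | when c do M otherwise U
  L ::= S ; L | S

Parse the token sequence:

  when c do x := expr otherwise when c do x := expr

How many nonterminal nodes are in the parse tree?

6

[S [U when c do [M x := expr] otherwise [U when c do [S [M x := expr]]]]]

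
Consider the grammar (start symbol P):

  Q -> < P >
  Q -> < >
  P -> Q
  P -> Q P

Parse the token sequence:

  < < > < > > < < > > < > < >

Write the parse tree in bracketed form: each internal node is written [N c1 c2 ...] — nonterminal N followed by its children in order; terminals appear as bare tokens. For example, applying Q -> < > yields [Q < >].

P
Q P
< P > P
< Q P > P
< < > P > P
< < > Q > P
< < > < > > P
< < > < > > Q P
< < > < > > < P > P
< < > < > > < Q > P
< < > < > > < < > > P
< < > < > > < < > > Q P
< < > < > > < < > > < > P
< < > < > > < < > > < > Q
< < > < > > < < > > < > < >

[P [Q < [P [Q < >] [P [Q < >]]] >] [P [Q < [P [Q < >]] >] [P [Q < >] [P [Q < >]]]]]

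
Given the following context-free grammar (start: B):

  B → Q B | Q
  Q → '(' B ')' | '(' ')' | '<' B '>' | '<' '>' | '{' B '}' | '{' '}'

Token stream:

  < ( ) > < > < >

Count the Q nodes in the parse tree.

4

[B [Q < [B [Q ( )]] >] [B [Q < >] [B [Q < >]]]]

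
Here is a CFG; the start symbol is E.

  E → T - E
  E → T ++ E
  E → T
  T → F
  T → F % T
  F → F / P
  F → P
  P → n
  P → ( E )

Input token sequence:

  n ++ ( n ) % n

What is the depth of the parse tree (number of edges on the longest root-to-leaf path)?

9

[E [T [F [P n]]] ++ [E [T [F [P ( [E [T [F [P n]]]] )]] % [T [F [P n]]]]]]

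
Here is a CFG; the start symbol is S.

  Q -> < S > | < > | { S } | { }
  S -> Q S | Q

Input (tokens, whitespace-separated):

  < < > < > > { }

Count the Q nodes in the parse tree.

4

[S [Q < [S [Q < >] [S [Q < >]]] >] [S [Q { }]]]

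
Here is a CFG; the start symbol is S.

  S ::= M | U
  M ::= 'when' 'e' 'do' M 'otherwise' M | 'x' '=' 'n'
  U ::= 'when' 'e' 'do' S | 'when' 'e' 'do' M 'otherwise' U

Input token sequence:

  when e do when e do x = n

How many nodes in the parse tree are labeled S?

[S [U when e do [S [U when e do [S [M x = n]]]]]]

3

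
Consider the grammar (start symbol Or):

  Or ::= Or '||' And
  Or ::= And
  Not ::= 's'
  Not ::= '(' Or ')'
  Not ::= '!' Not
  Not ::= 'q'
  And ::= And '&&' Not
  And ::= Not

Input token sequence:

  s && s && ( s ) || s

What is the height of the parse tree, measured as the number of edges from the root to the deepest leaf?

[Or [Or [And [And [And [Not s]] && [Not s]] && [Not ( [Or [And [Not s]]] )]]] || [And [Not s]]]

7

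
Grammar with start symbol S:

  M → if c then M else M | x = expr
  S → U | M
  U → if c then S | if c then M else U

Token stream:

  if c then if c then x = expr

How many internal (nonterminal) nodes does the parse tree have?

6

[S [U if c then [S [U if c then [S [M x = expr]]]]]]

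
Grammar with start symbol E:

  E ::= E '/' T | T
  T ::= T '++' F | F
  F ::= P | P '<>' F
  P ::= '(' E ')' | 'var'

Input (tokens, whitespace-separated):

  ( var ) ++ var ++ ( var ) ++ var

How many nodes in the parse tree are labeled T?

6

[E [T [T [T [T [F [P ( [E [T [F [P var]]]] )]]] ++ [F [P var]]] ++ [F [P ( [E [T [F [P var]]]] )]]] ++ [F [P var]]]]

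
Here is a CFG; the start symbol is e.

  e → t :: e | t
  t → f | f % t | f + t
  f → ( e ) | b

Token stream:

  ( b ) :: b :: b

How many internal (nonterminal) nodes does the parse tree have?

[e [t [f ( [e [t [f b]]] )]] :: [e [t [f b]] :: [e [t [f b]]]]]

12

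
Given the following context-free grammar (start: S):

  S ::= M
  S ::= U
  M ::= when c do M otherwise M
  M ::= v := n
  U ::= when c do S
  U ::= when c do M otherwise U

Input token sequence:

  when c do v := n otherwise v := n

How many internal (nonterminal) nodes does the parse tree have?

[S [M when c do [M v := n] otherwise [M v := n]]]

4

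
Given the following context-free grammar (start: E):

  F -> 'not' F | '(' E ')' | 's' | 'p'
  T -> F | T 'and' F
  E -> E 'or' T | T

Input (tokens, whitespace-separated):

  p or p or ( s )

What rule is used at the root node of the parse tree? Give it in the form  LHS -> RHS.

E -> E 'or' T

[E [E [E [T [F p]]] or [T [F p]]] or [T [F ( [E [T [F s]]] )]]]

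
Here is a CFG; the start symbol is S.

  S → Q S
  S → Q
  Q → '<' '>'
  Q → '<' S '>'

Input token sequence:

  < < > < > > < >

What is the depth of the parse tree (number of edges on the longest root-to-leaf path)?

[S [Q < [S [Q < >] [S [Q < >]]] >] [S [Q < >]]]

5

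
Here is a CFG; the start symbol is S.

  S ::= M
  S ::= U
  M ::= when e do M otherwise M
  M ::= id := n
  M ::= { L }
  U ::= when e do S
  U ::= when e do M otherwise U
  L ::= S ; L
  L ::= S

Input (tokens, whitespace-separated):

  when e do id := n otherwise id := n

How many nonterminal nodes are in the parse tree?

[S [M when e do [M id := n] otherwise [M id := n]]]

4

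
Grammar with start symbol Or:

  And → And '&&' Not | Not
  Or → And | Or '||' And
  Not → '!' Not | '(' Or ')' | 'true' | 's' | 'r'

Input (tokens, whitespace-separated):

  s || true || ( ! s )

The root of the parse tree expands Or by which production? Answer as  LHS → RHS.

Or → Or '||' And

[Or [Or [Or [And [Not s]]] || [And [Not true]]] || [And [Not ( [Or [And [Not ! [Not s]]]] )]]]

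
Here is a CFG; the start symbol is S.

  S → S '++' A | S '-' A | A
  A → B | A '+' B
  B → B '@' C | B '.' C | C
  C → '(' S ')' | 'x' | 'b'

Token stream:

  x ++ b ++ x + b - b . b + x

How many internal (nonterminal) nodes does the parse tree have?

24

[S [S [S [S [A [B [C x]]]] ++ [A [B [C b]]]] ++ [A [A [B [C x]]] + [B [C b]]]] - [A [A [B [B [C b]] . [C b]]] + [B [C x]]]]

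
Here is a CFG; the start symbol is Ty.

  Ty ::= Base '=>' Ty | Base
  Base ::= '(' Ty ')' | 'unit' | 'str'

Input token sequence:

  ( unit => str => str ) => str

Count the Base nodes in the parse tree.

5

[Ty [Base ( [Ty [Base unit] => [Ty [Base str] => [Ty [Base str]]]] )] => [Ty [Base str]]]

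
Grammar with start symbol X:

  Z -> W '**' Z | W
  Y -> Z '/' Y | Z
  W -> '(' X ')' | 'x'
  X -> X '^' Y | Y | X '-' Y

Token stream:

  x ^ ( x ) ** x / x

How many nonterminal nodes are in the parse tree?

[X [X [Y [Z [W x]]]] ^ [Y [Z [W ( [X [Y [Z [W x]]]] )] ** [Z [W x]]] / [Y [Z [W x]]]]]

17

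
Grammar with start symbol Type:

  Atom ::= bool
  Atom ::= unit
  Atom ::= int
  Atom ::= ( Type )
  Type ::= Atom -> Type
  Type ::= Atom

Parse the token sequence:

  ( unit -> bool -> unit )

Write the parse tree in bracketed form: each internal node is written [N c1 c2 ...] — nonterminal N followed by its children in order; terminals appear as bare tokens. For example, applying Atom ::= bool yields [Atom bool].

Type
Atom
( Type )
( Atom -> Type )
( unit -> Type )
( unit -> Atom -> Type )
( unit -> bool -> Type )
( unit -> bool -> Atom )
( unit -> bool -> unit )

[Type [Atom ( [Type [Atom unit] -> [Type [Atom bool] -> [Type [Atom unit]]]] )]]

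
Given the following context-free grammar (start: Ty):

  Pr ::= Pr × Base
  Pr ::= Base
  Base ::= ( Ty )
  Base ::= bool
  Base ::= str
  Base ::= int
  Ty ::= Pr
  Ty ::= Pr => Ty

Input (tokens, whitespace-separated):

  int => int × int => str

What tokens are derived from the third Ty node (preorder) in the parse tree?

[Ty [Pr [Base int]] => [Ty [Pr [Pr [Base int]] × [Base int]] => [Ty [Pr [Base str]]]]]

str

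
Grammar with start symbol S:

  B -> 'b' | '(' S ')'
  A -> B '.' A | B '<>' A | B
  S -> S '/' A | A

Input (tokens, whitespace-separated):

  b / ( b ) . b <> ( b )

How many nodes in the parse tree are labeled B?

6

[S [S [A [B b]]] / [A [B ( [S [A [B b]]] )] . [A [B b] <> [A [B ( [S [A [B b]]] )]]]]]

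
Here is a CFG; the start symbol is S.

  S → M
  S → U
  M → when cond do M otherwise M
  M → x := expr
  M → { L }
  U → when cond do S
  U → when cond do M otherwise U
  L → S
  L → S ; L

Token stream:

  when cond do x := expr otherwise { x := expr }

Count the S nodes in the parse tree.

2

[S [M when cond do [M x := expr] otherwise [M { [L [S [M x := expr]]] }]]]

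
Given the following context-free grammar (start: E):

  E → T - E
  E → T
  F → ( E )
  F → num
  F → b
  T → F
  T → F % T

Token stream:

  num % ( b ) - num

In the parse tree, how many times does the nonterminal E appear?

3

[E [T [F num] % [T [F ( [E [T [F b]]] )]]] - [E [T [F num]]]]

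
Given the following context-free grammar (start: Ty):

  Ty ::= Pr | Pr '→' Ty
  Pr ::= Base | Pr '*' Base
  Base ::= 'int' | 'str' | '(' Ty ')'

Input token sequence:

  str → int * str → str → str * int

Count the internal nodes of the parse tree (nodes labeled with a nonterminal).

[Ty [Pr [Base str]] → [Ty [Pr [Pr [Base int]] * [Base str]] → [Ty [Pr [Base str]] → [Ty [Pr [Pr [Base str]] * [Base int]]]]]]

16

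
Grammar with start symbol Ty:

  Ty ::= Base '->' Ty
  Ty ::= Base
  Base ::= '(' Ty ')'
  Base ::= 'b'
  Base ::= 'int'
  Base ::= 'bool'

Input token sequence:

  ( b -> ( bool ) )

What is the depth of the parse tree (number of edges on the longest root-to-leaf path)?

[Ty [Base ( [Ty [Base b] -> [Ty [Base ( [Ty [Base bool]] )]]] )]]

7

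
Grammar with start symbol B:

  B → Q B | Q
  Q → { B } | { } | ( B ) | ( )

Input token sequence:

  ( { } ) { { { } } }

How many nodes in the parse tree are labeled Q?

[B [Q ( [B [Q { }]] )] [B [Q { [B [Q { [B [Q { }]] }]] }]]]

5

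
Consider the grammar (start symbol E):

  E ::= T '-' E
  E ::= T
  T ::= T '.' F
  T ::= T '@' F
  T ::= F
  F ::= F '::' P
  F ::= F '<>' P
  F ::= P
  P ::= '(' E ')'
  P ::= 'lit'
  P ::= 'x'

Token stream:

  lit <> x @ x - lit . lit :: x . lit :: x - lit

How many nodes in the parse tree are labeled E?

[E [T [T [F [F [P lit]] <> [P x]]] @ [F [P x]]] - [E [T [T [T [F [P lit]]] . [F [F [P lit]] :: [P x]]] . [F [F [P lit]] :: [P x]]] - [E [T [F [P lit]]]]]]

3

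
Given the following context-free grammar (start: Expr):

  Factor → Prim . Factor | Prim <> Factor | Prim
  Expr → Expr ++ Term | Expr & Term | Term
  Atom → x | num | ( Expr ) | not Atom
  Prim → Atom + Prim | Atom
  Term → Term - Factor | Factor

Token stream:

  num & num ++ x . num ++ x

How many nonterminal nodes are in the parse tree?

23

[Expr [Expr [Expr [Expr [Term [Factor [Prim [Atom num]]]]] & [Term [Factor [Prim [Atom num]]]]] ++ [Term [Factor [Prim [Atom x]] . [Factor [Prim [Atom num]]]]]] ++ [Term [Factor [Prim [Atom x]]]]]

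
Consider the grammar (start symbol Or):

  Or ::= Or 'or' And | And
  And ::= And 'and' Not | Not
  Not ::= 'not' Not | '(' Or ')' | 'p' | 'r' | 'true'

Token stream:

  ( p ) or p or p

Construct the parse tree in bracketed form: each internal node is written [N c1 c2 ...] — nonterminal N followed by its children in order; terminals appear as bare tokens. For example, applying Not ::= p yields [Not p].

Or
Or or And
Or or And or And
And or And or And
Not or And or And
( Or ) or And or And
( And ) or And or And
( Not ) or And or And
( p ) or And or And
( p ) or Not or And
( p ) or p or And
( p ) or p or Not
( p ) or p or p

[Or [Or [Or [And [Not ( [Or [And [Not p]]] )]]] or [And [Not p]]] or [And [Not p]]]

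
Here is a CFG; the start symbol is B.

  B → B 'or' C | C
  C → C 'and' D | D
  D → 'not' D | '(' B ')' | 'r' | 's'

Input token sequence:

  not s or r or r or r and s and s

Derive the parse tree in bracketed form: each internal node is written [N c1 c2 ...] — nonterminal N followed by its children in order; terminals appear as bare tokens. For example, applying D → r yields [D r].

[B [B [B [B [C [D not [D s]]]] or [C [D r]]] or [C [D r]]] or [C [C [C [D r]] and [D s]] and [D s]]]

B
B or C
B or C or C
B or C or C or C
C or C or C or C
D or C or C or C
not D or C or C or C
not s or C or C or C
not s or D or C or C
not s or r or C or C
not s or r or D or C
not s or r or r or C
not s or r or r or C and D
not s or r or r or C and D and D
not s or r or r or D and D and D
not s or r or r or r and D and D
not s or r or r or r and s and D
not s or r or r or r and s and s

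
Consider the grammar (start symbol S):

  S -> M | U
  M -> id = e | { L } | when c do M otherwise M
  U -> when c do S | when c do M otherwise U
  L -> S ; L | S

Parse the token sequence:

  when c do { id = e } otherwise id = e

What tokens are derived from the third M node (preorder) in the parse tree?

[S [M when c do [M { [L [S [M id = e]]] }] otherwise [M id = e]]]

id = e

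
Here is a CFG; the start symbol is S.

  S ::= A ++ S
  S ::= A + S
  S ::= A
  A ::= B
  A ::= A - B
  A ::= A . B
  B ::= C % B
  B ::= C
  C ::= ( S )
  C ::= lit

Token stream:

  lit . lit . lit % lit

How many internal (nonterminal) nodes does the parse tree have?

[S [A [A [A [B [C lit]]] . [B [C lit]]] . [B [C lit] % [B [C lit]]]]]

12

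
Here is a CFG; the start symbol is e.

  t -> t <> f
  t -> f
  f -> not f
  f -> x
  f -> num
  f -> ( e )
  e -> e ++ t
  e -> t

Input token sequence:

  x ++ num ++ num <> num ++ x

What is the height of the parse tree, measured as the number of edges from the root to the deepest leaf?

6

[e [e [e [e [t [f x]]] ++ [t [f num]]] ++ [t [t [f num]] <> [f num]]] ++ [t [f x]]]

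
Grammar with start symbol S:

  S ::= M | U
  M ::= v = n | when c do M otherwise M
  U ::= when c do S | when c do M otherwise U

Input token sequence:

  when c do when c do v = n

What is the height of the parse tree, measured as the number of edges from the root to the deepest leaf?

6

[S [U when c do [S [U when c do [S [M v = n]]]]]]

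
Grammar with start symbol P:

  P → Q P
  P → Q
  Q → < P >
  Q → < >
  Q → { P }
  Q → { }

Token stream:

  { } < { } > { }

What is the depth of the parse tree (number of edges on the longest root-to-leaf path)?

5

[P [Q { }] [P [Q < [P [Q { }]] >] [P [Q { }]]]]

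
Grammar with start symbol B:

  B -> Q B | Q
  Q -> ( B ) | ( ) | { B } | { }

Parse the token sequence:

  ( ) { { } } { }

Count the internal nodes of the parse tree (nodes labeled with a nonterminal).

8

[B [Q ( )] [B [Q { [B [Q { }]] }] [B [Q { }]]]]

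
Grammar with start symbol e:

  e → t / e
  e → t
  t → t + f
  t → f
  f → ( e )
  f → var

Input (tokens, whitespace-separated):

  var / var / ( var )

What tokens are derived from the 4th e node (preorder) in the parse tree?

[e [t [f var]] / [e [t [f var]] / [e [t [f ( [e [t [f var]]] )]]]]]

var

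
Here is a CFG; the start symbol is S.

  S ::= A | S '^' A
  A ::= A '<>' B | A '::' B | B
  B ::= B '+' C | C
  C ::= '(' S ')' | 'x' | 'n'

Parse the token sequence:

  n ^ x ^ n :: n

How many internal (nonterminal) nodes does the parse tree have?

[S [S [S [A [B [C n]]]] ^ [A [B [C x]]]] ^ [A [A [B [C n]]] :: [B [C n]]]]

15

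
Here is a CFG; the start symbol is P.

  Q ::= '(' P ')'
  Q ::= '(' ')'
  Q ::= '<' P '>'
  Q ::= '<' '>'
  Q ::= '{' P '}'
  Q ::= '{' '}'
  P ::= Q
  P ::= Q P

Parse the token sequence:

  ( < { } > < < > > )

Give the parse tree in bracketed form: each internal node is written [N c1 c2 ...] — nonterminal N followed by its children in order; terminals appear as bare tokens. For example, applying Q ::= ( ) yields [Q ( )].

P
Q
( P )
( Q P )
( < P > P )
( < Q > P )
( < { } > P )
( < { } > Q )
( < { } > < P > )
( < { } > < Q > )
( < { } > < < > > )

[P [Q ( [P [Q < [P [Q { }]] >] [P [Q < [P [Q < >]] >]]] )]]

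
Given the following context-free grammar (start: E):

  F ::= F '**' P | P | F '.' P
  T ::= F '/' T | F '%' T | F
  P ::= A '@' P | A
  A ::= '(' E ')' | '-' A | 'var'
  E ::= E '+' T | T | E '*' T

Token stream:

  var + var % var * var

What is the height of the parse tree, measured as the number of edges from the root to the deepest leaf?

[E [E [E [T [F [P [A var]]]]] + [T [F [P [A var]]] % [T [F [P [A var]]]]]] * [T [F [P [A var]]]]]

7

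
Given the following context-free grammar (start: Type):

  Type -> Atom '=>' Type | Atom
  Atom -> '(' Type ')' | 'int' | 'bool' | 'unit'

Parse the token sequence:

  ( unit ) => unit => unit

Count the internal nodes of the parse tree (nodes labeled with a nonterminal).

8

[Type [Atom ( [Type [Atom unit]] )] => [Type [Atom unit] => [Type [Atom unit]]]]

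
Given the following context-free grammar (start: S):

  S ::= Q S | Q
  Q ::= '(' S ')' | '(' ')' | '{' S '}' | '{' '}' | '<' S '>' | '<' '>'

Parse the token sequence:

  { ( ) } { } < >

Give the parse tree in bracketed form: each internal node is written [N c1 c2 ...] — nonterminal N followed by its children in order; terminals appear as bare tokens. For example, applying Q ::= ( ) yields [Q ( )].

S
Q S
{ S } S
{ Q } S
{ ( ) } S
{ ( ) } Q S
{ ( ) } { } S
{ ( ) } { } Q
{ ( ) } { } < >

[S [Q { [S [Q ( )]] }] [S [Q { }] [S [Q < >]]]]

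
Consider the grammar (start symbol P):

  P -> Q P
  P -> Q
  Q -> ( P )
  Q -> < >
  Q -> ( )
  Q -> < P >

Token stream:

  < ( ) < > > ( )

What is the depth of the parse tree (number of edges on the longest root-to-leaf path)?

[P [Q < [P [Q ( )] [P [Q < >]]] >] [P [Q ( )]]]

5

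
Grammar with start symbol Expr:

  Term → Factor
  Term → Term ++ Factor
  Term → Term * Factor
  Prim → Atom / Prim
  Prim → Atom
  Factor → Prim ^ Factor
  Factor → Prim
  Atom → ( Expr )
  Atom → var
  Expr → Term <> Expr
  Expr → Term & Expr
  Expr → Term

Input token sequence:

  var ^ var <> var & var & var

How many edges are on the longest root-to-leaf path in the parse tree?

8

[Expr [Term [Factor [Prim [Atom var]] ^ [Factor [Prim [Atom var]]]]] <> [Expr [Term [Factor [Prim [Atom var]]]] & [Expr [Term [Factor [Prim [Atom var]]]] & [Expr [Term [Factor [Prim [Atom var]]]]]]]]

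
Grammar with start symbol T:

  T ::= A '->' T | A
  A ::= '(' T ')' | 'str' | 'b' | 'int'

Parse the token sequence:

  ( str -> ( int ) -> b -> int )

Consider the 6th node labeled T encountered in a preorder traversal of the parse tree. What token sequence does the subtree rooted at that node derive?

[T [A ( [T [A str] -> [T [A ( [T [A int]] )] -> [T [A b] -> [T [A int]]]]] )]]

int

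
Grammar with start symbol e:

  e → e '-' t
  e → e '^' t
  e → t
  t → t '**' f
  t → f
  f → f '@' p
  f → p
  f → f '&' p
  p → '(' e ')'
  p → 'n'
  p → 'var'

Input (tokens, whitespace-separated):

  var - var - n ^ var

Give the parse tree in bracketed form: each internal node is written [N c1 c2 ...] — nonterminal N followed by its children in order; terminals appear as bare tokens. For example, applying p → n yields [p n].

e
e ^ t
e - t ^ t
e - t - t ^ t
t - t - t ^ t
f - t - t ^ t
p - t - t ^ t
var - t - t ^ t
var - f - t ^ t
var - p - t ^ t
var - var - t ^ t
var - var - f ^ t
var - var - p ^ t
var - var - n ^ t
var - var - n ^ f
var - var - n ^ p
var - var - n ^ var

[e [e [e [e [t [f [p var]]]] - [t [f [p var]]]] - [t [f [p n]]]] ^ [t [f [p var]]]]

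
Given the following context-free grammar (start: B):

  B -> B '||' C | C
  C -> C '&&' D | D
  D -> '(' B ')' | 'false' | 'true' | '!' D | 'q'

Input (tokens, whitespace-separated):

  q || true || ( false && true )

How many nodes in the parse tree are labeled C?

5

[B [B [B [C [D q]]] || [C [D true]]] || [C [D ( [B [C [C [D false]] && [D true]]] )]]]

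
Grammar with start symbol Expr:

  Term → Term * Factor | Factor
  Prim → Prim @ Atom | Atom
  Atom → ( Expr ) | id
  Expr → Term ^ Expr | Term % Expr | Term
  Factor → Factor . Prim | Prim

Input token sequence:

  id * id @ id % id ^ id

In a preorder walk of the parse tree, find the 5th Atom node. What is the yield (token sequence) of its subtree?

id

[Expr [Term [Term [Factor [Prim [Atom id]]]] * [Factor [Prim [Prim [Atom id]] @ [Atom id]]]] % [Expr [Term [Factor [Prim [Atom id]]]] ^ [Expr [Term [Factor [Prim [Atom id]]]]]]]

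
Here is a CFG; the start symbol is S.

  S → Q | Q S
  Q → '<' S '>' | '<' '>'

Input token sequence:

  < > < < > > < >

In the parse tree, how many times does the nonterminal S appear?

[S [Q < >] [S [Q < [S [Q < >]] >] [S [Q < >]]]]

4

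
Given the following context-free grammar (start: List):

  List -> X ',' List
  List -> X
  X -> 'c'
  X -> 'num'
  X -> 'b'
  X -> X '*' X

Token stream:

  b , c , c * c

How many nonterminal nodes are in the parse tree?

8

[List [X b] , [List [X c] , [List [X [X c] * [X c]]]]]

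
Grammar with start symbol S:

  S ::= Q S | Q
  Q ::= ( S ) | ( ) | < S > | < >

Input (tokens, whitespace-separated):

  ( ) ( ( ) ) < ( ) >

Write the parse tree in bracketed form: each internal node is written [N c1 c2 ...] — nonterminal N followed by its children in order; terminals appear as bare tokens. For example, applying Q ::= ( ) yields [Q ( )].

S
Q S
( ) S
( ) Q S
( ) ( S ) S
( ) ( Q ) S
( ) ( ( ) ) S
( ) ( ( ) ) Q
( ) ( ( ) ) < S >
( ) ( ( ) ) < Q >
( ) ( ( ) ) < ( ) >

[S [Q ( )] [S [Q ( [S [Q ( )]] )] [S [Q < [S [Q ( )]] >]]]]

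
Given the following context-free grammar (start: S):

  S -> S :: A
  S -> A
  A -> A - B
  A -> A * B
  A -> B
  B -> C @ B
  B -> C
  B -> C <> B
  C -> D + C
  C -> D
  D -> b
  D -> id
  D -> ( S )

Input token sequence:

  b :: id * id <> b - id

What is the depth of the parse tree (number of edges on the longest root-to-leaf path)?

[S [S [A [B [C [D b]]]]] :: [A [A [A [B [C [D id]]]] * [B [C [D id]] <> [B [C [D b]]]]] - [B [C [D id]]]]]

7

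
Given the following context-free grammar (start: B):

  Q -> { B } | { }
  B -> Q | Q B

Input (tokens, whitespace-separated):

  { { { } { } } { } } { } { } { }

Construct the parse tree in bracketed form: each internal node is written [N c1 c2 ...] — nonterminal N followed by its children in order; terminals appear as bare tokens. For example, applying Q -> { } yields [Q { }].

B
Q B
{ B } B
{ Q B } B
{ { B } B } B
{ { Q B } B } B
{ { { } B } B } B
{ { { } Q } B } B
{ { { } { } } B } B
{ { { } { } } Q } B
{ { { } { } } { } } B
{ { { } { } } { } } Q B
{ { { } { } } { } } { } B
{ { { } { } } { } } { } Q B
{ { { } { } } { } } { } { } B
{ { { } { } } { } } { } { } Q
{ { { } { } } { } } { } { } { }

[B [Q { [B [Q { [B [Q { }] [B [Q { }]]] }] [B [Q { }]]] }] [B [Q { }] [B [Q { }] [B [Q { }]]]]]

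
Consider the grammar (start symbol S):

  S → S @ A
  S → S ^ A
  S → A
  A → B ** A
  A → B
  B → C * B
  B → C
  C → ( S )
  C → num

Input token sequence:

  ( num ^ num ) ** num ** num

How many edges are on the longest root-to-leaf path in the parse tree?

[S [A [B [C ( [S [S [A [B [C num]]]] ^ [A [B [C num]]]] )]] ** [A [B [C num]] ** [A [B [C num]]]]]]

9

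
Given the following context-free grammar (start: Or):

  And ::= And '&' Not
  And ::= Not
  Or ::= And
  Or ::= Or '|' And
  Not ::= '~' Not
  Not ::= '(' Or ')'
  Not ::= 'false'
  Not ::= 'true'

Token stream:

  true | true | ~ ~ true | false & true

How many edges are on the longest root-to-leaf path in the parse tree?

[Or [Or [Or [Or [And [Not true]]] | [And [Not true]]] | [And [Not ~ [Not ~ [Not true]]]]] | [And [And [Not false]] & [Not true]]]

6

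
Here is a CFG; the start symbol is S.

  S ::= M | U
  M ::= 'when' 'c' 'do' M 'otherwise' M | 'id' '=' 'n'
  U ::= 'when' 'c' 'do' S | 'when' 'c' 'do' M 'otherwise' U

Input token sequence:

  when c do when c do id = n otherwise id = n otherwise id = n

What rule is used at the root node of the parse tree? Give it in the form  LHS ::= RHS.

[S [M when c do [M when c do [M id = n] otherwise [M id = n]] otherwise [M id = n]]]

S ::= M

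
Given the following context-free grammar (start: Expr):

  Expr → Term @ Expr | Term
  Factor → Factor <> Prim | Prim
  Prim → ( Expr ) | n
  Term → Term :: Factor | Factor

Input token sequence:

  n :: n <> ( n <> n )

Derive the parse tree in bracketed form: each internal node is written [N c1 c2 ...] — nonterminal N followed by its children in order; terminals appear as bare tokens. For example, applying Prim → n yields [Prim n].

[Expr [Term [Term [Factor [Prim n]]] :: [Factor [Factor [Prim n]] <> [Prim ( [Expr [Term [Factor [Factor [Prim n]] <> [Prim n]]]] )]]]]

Expr
Term
Term :: Factor
Factor :: Factor
Prim :: Factor
n :: Factor
n :: Factor <> Prim
n :: Prim <> Prim
n :: n <> Prim
n :: n <> ( Expr )
n :: n <> ( Term )
n :: n <> ( Factor )
n :: n <> ( Factor <> Prim )
n :: n <> ( Prim <> Prim )
n :: n <> ( n <> Prim )
n :: n <> ( n <> n )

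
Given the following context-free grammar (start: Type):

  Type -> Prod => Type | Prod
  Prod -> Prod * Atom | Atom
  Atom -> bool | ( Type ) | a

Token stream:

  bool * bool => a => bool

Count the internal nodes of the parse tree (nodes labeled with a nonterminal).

[Type [Prod [Prod [Atom bool]] * [Atom bool]] => [Type [Prod [Atom a]] => [Type [Prod [Atom bool]]]]]

11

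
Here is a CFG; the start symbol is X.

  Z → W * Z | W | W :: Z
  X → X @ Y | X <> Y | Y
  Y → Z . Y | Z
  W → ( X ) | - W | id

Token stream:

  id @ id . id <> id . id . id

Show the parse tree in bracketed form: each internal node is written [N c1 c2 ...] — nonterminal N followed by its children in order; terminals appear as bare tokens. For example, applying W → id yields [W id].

[X [X [X [Y [Z [W id]]]] @ [Y [Z [W id]] . [Y [Z [W id]]]]] <> [Y [Z [W id]] . [Y [Z [W id]] . [Y [Z [W id]]]]]]

X
X <> Y
X @ Y <> Y
Y @ Y <> Y
Z @ Y <> Y
W @ Y <> Y
id @ Y <> Y
id @ Z . Y <> Y
id @ W . Y <> Y
id @ id . Y <> Y
id @ id . Z <> Y
id @ id . W <> Y
id @ id . id <> Y
id @ id . id <> Z . Y
id @ id . id <> W . Y
id @ id . id <> id . Y
id @ id . id <> id . Z . Y
id @ id . id <> id . W . Y
id @ id . id <> id . id . Y
id @ id . id <> id . id . Z
id @ id . id <> id . id . W
id @ id . id <> id . id . id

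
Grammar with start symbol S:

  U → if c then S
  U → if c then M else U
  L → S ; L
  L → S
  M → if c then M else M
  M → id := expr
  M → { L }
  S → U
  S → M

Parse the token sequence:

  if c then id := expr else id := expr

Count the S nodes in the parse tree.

[S [M if c then [M id := expr] else [M id := expr]]]

1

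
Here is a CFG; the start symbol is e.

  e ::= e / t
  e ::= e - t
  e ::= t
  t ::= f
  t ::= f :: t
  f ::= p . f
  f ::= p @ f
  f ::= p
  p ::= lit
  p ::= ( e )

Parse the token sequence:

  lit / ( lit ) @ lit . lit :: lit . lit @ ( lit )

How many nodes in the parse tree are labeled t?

5

[e [e [t [f [p lit]]]] / [t [f [p ( [e [t [f [p lit]]]] )] @ [f [p lit] . [f [p lit]]]] :: [t [f [p lit] . [f [p lit] @ [f [p ( [e [t [f [p lit]]]] )]]]]]]]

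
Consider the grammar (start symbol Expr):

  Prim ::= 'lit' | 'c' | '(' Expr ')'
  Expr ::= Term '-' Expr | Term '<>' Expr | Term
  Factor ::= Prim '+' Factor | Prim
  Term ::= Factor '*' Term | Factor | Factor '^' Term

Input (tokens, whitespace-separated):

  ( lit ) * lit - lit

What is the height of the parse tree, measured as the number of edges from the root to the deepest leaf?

[Expr [Term [Factor [Prim ( [Expr [Term [Factor [Prim lit]]]] )]] * [Term [Factor [Prim lit]]]] - [Expr [Term [Factor [Prim lit]]]]]

8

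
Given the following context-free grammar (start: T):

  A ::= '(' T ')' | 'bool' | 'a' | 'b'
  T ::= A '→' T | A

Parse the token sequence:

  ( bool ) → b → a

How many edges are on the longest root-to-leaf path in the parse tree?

[T [A ( [T [A bool]] )] → [T [A b] → [T [A a]]]]

4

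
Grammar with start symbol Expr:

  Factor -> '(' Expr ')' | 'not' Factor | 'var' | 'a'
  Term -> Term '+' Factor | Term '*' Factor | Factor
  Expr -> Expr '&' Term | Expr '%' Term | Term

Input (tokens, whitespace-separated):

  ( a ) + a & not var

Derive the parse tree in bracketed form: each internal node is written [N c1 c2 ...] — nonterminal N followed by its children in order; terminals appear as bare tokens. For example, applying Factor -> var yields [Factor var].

[Expr [Expr [Term [Term [Factor ( [Expr [Term [Factor a]]] )]] + [Factor a]]] & [Term [Factor not [Factor var]]]]

Expr
Expr & Term
Term & Term
Term + Factor & Term
Factor + Factor & Term
( Expr ) + Factor & Term
( Term ) + Factor & Term
( Factor ) + Factor & Term
( a ) + Factor & Term
( a ) + a & Term
( a ) + a & Factor
( a ) + a & not Factor
( a ) + a & not var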